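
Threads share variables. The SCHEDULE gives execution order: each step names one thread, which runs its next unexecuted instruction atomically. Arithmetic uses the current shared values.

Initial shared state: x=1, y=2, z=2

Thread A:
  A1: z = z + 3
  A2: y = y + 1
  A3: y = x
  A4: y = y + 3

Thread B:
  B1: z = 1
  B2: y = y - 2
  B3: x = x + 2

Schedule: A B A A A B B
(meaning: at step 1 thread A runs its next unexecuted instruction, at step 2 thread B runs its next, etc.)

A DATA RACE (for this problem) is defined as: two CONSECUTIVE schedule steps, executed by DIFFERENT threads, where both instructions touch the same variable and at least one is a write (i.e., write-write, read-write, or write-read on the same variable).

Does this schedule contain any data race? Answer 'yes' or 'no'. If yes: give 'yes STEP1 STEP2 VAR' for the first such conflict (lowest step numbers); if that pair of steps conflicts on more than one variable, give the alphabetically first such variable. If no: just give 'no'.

Answer: yes 1 2 z

Derivation:
Steps 1,2: A(z = z + 3) vs B(z = 1). RACE on z (W-W).
Steps 2,3: B(r=-,w=z) vs A(r=y,w=y). No conflict.
Steps 3,4: same thread (A). No race.
Steps 4,5: same thread (A). No race.
Steps 5,6: A(y = y + 3) vs B(y = y - 2). RACE on y (W-W).
Steps 6,7: same thread (B). No race.
First conflict at steps 1,2.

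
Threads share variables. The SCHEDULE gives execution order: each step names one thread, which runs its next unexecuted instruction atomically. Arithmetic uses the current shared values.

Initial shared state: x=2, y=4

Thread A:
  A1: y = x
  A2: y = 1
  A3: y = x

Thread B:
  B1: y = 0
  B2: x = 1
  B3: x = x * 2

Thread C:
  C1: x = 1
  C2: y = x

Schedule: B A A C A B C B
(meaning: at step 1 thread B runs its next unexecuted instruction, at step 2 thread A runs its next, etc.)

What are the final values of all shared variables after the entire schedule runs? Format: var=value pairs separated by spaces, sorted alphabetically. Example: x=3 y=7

Step 1: thread B executes B1 (y = 0). Shared: x=2 y=0. PCs: A@0 B@1 C@0
Step 2: thread A executes A1 (y = x). Shared: x=2 y=2. PCs: A@1 B@1 C@0
Step 3: thread A executes A2 (y = 1). Shared: x=2 y=1. PCs: A@2 B@1 C@0
Step 4: thread C executes C1 (x = 1). Shared: x=1 y=1. PCs: A@2 B@1 C@1
Step 5: thread A executes A3 (y = x). Shared: x=1 y=1. PCs: A@3 B@1 C@1
Step 6: thread B executes B2 (x = 1). Shared: x=1 y=1. PCs: A@3 B@2 C@1
Step 7: thread C executes C2 (y = x). Shared: x=1 y=1. PCs: A@3 B@2 C@2
Step 8: thread B executes B3 (x = x * 2). Shared: x=2 y=1. PCs: A@3 B@3 C@2

Answer: x=2 y=1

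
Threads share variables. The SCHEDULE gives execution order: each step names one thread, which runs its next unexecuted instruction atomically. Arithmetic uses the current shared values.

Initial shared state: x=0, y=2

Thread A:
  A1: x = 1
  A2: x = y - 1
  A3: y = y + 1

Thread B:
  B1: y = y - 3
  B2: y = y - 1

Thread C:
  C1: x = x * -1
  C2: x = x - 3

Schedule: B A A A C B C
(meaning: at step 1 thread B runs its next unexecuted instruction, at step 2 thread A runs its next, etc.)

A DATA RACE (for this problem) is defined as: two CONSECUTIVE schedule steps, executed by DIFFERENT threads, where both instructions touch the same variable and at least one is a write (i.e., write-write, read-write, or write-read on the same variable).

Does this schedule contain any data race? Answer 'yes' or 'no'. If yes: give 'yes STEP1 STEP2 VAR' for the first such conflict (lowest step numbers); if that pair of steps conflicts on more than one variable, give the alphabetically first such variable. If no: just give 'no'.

Answer: no

Derivation:
Steps 1,2: B(r=y,w=y) vs A(r=-,w=x). No conflict.
Steps 2,3: same thread (A). No race.
Steps 3,4: same thread (A). No race.
Steps 4,5: A(r=y,w=y) vs C(r=x,w=x). No conflict.
Steps 5,6: C(r=x,w=x) vs B(r=y,w=y). No conflict.
Steps 6,7: B(r=y,w=y) vs C(r=x,w=x). No conflict.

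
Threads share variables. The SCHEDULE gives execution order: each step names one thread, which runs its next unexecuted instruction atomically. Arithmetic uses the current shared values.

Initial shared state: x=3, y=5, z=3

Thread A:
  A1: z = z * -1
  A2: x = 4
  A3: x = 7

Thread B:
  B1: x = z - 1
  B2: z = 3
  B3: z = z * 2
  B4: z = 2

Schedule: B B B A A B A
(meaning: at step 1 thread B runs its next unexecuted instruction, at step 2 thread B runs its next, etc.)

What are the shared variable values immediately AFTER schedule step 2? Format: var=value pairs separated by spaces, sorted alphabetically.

Step 1: thread B executes B1 (x = z - 1). Shared: x=2 y=5 z=3. PCs: A@0 B@1
Step 2: thread B executes B2 (z = 3). Shared: x=2 y=5 z=3. PCs: A@0 B@2

Answer: x=2 y=5 z=3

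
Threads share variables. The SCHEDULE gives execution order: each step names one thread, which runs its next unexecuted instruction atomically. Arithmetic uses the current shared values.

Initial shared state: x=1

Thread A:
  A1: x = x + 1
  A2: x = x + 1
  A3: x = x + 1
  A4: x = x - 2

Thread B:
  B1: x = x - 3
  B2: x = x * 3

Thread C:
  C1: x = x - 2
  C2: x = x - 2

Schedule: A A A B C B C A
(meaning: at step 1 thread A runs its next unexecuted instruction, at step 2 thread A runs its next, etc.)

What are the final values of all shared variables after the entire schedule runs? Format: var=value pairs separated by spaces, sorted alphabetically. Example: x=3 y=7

Step 1: thread A executes A1 (x = x + 1). Shared: x=2. PCs: A@1 B@0 C@0
Step 2: thread A executes A2 (x = x + 1). Shared: x=3. PCs: A@2 B@0 C@0
Step 3: thread A executes A3 (x = x + 1). Shared: x=4. PCs: A@3 B@0 C@0
Step 4: thread B executes B1 (x = x - 3). Shared: x=1. PCs: A@3 B@1 C@0
Step 5: thread C executes C1 (x = x - 2). Shared: x=-1. PCs: A@3 B@1 C@1
Step 6: thread B executes B2 (x = x * 3). Shared: x=-3. PCs: A@3 B@2 C@1
Step 7: thread C executes C2 (x = x - 2). Shared: x=-5. PCs: A@3 B@2 C@2
Step 8: thread A executes A4 (x = x - 2). Shared: x=-7. PCs: A@4 B@2 C@2

Answer: x=-7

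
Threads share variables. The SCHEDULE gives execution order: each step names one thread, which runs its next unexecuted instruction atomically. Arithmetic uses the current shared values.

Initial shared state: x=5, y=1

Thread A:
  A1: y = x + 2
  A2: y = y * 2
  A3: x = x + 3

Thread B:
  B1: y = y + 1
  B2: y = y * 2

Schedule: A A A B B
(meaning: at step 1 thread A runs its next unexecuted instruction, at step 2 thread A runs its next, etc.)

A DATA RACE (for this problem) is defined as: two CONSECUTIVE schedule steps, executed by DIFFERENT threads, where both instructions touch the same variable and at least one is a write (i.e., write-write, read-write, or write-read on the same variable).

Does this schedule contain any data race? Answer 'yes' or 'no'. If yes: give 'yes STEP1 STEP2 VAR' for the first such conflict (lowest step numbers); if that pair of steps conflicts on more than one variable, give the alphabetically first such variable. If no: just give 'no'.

Steps 1,2: same thread (A). No race.
Steps 2,3: same thread (A). No race.
Steps 3,4: A(r=x,w=x) vs B(r=y,w=y). No conflict.
Steps 4,5: same thread (B). No race.

Answer: no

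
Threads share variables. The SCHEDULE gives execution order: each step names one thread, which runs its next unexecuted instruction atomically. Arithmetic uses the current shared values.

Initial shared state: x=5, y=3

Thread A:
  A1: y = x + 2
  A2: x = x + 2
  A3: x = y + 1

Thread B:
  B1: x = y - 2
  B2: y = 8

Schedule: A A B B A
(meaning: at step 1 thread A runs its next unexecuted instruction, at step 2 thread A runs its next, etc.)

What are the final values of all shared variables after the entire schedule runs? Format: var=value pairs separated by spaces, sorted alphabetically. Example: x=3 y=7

Step 1: thread A executes A1 (y = x + 2). Shared: x=5 y=7. PCs: A@1 B@0
Step 2: thread A executes A2 (x = x + 2). Shared: x=7 y=7. PCs: A@2 B@0
Step 3: thread B executes B1 (x = y - 2). Shared: x=5 y=7. PCs: A@2 B@1
Step 4: thread B executes B2 (y = 8). Shared: x=5 y=8. PCs: A@2 B@2
Step 5: thread A executes A3 (x = y + 1). Shared: x=9 y=8. PCs: A@3 B@2

Answer: x=9 y=8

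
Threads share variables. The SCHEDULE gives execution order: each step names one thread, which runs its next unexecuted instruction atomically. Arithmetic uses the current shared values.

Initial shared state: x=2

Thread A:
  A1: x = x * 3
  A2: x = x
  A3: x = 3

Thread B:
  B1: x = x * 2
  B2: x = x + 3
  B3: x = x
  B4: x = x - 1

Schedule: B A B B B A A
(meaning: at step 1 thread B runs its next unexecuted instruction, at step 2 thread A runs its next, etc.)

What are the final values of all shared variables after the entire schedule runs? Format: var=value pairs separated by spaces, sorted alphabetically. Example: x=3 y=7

Answer: x=3

Derivation:
Step 1: thread B executes B1 (x = x * 2). Shared: x=4. PCs: A@0 B@1
Step 2: thread A executes A1 (x = x * 3). Shared: x=12. PCs: A@1 B@1
Step 3: thread B executes B2 (x = x + 3). Shared: x=15. PCs: A@1 B@2
Step 4: thread B executes B3 (x = x). Shared: x=15. PCs: A@1 B@3
Step 5: thread B executes B4 (x = x - 1). Shared: x=14. PCs: A@1 B@4
Step 6: thread A executes A2 (x = x). Shared: x=14. PCs: A@2 B@4
Step 7: thread A executes A3 (x = 3). Shared: x=3. PCs: A@3 B@4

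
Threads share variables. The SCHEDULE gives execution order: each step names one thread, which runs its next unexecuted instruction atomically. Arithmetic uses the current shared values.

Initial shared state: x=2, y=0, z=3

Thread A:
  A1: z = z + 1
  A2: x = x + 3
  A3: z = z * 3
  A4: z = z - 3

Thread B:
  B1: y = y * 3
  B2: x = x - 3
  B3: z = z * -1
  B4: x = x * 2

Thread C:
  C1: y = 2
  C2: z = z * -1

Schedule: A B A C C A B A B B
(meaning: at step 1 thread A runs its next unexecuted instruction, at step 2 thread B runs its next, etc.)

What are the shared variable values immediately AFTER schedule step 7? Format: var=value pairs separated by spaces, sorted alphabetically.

Answer: x=2 y=2 z=-12

Derivation:
Step 1: thread A executes A1 (z = z + 1). Shared: x=2 y=0 z=4. PCs: A@1 B@0 C@0
Step 2: thread B executes B1 (y = y * 3). Shared: x=2 y=0 z=4. PCs: A@1 B@1 C@0
Step 3: thread A executes A2 (x = x + 3). Shared: x=5 y=0 z=4. PCs: A@2 B@1 C@0
Step 4: thread C executes C1 (y = 2). Shared: x=5 y=2 z=4. PCs: A@2 B@1 C@1
Step 5: thread C executes C2 (z = z * -1). Shared: x=5 y=2 z=-4. PCs: A@2 B@1 C@2
Step 6: thread A executes A3 (z = z * 3). Shared: x=5 y=2 z=-12. PCs: A@3 B@1 C@2
Step 7: thread B executes B2 (x = x - 3). Shared: x=2 y=2 z=-12. PCs: A@3 B@2 C@2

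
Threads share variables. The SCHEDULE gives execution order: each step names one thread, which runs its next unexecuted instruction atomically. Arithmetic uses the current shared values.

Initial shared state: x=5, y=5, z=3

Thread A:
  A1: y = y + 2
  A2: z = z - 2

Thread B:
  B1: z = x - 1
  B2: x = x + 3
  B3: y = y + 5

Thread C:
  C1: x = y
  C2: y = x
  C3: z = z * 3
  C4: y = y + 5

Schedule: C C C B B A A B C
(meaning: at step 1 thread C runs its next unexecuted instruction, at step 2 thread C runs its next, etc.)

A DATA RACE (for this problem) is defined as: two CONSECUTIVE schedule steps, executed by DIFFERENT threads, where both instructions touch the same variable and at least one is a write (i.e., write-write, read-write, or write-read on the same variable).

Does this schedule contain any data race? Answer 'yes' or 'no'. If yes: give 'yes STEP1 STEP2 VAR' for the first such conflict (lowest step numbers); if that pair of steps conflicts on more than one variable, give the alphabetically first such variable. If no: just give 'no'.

Steps 1,2: same thread (C). No race.
Steps 2,3: same thread (C). No race.
Steps 3,4: C(z = z * 3) vs B(z = x - 1). RACE on z (W-W).
Steps 4,5: same thread (B). No race.
Steps 5,6: B(r=x,w=x) vs A(r=y,w=y). No conflict.
Steps 6,7: same thread (A). No race.
Steps 7,8: A(r=z,w=z) vs B(r=y,w=y). No conflict.
Steps 8,9: B(y = y + 5) vs C(y = y + 5). RACE on y (W-W).
First conflict at steps 3,4.

Answer: yes 3 4 z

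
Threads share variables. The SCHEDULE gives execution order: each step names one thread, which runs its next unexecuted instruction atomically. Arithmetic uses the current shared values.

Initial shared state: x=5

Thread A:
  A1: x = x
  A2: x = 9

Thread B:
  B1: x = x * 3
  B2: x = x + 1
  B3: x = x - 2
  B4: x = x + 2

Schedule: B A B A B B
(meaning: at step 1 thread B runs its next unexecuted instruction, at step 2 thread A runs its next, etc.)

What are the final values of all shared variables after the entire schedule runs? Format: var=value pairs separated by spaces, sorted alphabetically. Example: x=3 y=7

Answer: x=9

Derivation:
Step 1: thread B executes B1 (x = x * 3). Shared: x=15. PCs: A@0 B@1
Step 2: thread A executes A1 (x = x). Shared: x=15. PCs: A@1 B@1
Step 3: thread B executes B2 (x = x + 1). Shared: x=16. PCs: A@1 B@2
Step 4: thread A executes A2 (x = 9). Shared: x=9. PCs: A@2 B@2
Step 5: thread B executes B3 (x = x - 2). Shared: x=7. PCs: A@2 B@3
Step 6: thread B executes B4 (x = x + 2). Shared: x=9. PCs: A@2 B@4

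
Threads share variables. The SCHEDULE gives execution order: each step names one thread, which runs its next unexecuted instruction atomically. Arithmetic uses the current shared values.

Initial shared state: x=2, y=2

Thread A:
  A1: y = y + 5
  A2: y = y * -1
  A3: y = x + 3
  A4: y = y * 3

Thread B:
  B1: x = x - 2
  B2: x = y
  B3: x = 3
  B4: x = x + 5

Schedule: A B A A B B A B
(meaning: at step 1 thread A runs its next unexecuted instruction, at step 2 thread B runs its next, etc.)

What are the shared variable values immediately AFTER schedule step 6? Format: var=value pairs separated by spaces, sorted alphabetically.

Answer: x=3 y=3

Derivation:
Step 1: thread A executes A1 (y = y + 5). Shared: x=2 y=7. PCs: A@1 B@0
Step 2: thread B executes B1 (x = x - 2). Shared: x=0 y=7. PCs: A@1 B@1
Step 3: thread A executes A2 (y = y * -1). Shared: x=0 y=-7. PCs: A@2 B@1
Step 4: thread A executes A3 (y = x + 3). Shared: x=0 y=3. PCs: A@3 B@1
Step 5: thread B executes B2 (x = y). Shared: x=3 y=3. PCs: A@3 B@2
Step 6: thread B executes B3 (x = 3). Shared: x=3 y=3. PCs: A@3 B@3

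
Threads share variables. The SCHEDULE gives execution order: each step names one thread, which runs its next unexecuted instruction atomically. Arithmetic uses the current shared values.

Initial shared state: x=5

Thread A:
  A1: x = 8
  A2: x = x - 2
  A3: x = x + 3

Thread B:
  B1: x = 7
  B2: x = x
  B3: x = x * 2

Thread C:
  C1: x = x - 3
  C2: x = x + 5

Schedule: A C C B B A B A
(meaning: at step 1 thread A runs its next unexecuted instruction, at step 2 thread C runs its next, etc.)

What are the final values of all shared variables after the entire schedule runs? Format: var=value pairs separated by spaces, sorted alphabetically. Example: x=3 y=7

Answer: x=13

Derivation:
Step 1: thread A executes A1 (x = 8). Shared: x=8. PCs: A@1 B@0 C@0
Step 2: thread C executes C1 (x = x - 3). Shared: x=5. PCs: A@1 B@0 C@1
Step 3: thread C executes C2 (x = x + 5). Shared: x=10. PCs: A@1 B@0 C@2
Step 4: thread B executes B1 (x = 7). Shared: x=7. PCs: A@1 B@1 C@2
Step 5: thread B executes B2 (x = x). Shared: x=7. PCs: A@1 B@2 C@2
Step 6: thread A executes A2 (x = x - 2). Shared: x=5. PCs: A@2 B@2 C@2
Step 7: thread B executes B3 (x = x * 2). Shared: x=10. PCs: A@2 B@3 C@2
Step 8: thread A executes A3 (x = x + 3). Shared: x=13. PCs: A@3 B@3 C@2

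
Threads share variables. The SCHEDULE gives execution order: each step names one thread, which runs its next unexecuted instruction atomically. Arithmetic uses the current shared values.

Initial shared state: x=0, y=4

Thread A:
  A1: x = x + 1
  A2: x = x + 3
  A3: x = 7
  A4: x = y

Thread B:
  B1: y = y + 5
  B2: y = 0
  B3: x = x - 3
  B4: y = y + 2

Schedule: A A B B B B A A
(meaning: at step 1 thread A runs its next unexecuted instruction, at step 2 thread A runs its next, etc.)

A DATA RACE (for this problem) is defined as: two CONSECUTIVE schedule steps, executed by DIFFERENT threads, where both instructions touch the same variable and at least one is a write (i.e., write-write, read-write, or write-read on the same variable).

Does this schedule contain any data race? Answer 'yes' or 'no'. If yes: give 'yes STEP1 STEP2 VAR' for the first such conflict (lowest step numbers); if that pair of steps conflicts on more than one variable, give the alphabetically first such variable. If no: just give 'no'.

Steps 1,2: same thread (A). No race.
Steps 2,3: A(r=x,w=x) vs B(r=y,w=y). No conflict.
Steps 3,4: same thread (B). No race.
Steps 4,5: same thread (B). No race.
Steps 5,6: same thread (B). No race.
Steps 6,7: B(r=y,w=y) vs A(r=-,w=x). No conflict.
Steps 7,8: same thread (A). No race.

Answer: no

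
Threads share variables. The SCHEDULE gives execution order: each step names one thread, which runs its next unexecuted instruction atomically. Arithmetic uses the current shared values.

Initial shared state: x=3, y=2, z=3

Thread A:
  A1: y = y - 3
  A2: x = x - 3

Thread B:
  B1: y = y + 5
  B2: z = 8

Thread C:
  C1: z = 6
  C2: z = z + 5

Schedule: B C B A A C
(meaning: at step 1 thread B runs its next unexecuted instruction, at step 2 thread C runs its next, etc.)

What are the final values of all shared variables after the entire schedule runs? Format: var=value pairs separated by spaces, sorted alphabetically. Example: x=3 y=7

Step 1: thread B executes B1 (y = y + 5). Shared: x=3 y=7 z=3. PCs: A@0 B@1 C@0
Step 2: thread C executes C1 (z = 6). Shared: x=3 y=7 z=6. PCs: A@0 B@1 C@1
Step 3: thread B executes B2 (z = 8). Shared: x=3 y=7 z=8. PCs: A@0 B@2 C@1
Step 4: thread A executes A1 (y = y - 3). Shared: x=3 y=4 z=8. PCs: A@1 B@2 C@1
Step 5: thread A executes A2 (x = x - 3). Shared: x=0 y=4 z=8. PCs: A@2 B@2 C@1
Step 6: thread C executes C2 (z = z + 5). Shared: x=0 y=4 z=13. PCs: A@2 B@2 C@2

Answer: x=0 y=4 z=13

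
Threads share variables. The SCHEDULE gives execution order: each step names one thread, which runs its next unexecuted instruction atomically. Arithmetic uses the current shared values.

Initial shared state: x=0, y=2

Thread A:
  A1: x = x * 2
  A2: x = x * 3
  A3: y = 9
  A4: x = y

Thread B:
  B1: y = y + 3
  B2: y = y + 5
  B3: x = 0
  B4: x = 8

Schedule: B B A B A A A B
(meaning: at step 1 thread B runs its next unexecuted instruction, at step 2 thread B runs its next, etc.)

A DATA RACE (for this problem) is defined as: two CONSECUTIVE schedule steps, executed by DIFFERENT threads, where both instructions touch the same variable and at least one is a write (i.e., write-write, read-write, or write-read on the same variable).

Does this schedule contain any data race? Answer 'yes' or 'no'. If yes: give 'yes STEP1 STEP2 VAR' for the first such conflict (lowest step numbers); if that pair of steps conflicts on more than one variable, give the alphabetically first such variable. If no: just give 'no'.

Answer: yes 3 4 x

Derivation:
Steps 1,2: same thread (B). No race.
Steps 2,3: B(r=y,w=y) vs A(r=x,w=x). No conflict.
Steps 3,4: A(x = x * 2) vs B(x = 0). RACE on x (W-W).
Steps 4,5: B(x = 0) vs A(x = x * 3). RACE on x (W-W).
Steps 5,6: same thread (A). No race.
Steps 6,7: same thread (A). No race.
Steps 7,8: A(x = y) vs B(x = 8). RACE on x (W-W).
First conflict at steps 3,4.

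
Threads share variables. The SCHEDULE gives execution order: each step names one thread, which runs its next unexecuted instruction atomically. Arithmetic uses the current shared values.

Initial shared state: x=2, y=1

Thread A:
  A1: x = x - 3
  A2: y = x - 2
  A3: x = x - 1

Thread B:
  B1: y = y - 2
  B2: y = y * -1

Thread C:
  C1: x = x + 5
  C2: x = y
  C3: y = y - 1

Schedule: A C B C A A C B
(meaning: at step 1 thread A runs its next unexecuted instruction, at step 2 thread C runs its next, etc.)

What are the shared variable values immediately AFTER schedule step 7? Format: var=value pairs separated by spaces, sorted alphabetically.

Step 1: thread A executes A1 (x = x - 3). Shared: x=-1 y=1. PCs: A@1 B@0 C@0
Step 2: thread C executes C1 (x = x + 5). Shared: x=4 y=1. PCs: A@1 B@0 C@1
Step 3: thread B executes B1 (y = y - 2). Shared: x=4 y=-1. PCs: A@1 B@1 C@1
Step 4: thread C executes C2 (x = y). Shared: x=-1 y=-1. PCs: A@1 B@1 C@2
Step 5: thread A executes A2 (y = x - 2). Shared: x=-1 y=-3. PCs: A@2 B@1 C@2
Step 6: thread A executes A3 (x = x - 1). Shared: x=-2 y=-3. PCs: A@3 B@1 C@2
Step 7: thread C executes C3 (y = y - 1). Shared: x=-2 y=-4. PCs: A@3 B@1 C@3

Answer: x=-2 y=-4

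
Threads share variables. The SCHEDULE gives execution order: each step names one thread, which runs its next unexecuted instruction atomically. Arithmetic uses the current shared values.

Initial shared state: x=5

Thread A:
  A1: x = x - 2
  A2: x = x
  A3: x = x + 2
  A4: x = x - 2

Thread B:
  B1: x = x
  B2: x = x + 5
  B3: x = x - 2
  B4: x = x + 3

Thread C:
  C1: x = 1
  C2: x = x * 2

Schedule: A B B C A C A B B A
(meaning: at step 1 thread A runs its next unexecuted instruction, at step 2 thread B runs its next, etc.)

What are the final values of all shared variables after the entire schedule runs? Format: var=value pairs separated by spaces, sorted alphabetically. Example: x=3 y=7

Step 1: thread A executes A1 (x = x - 2). Shared: x=3. PCs: A@1 B@0 C@0
Step 2: thread B executes B1 (x = x). Shared: x=3. PCs: A@1 B@1 C@0
Step 3: thread B executes B2 (x = x + 5). Shared: x=8. PCs: A@1 B@2 C@0
Step 4: thread C executes C1 (x = 1). Shared: x=1. PCs: A@1 B@2 C@1
Step 5: thread A executes A2 (x = x). Shared: x=1. PCs: A@2 B@2 C@1
Step 6: thread C executes C2 (x = x * 2). Shared: x=2. PCs: A@2 B@2 C@2
Step 7: thread A executes A3 (x = x + 2). Shared: x=4. PCs: A@3 B@2 C@2
Step 8: thread B executes B3 (x = x - 2). Shared: x=2. PCs: A@3 B@3 C@2
Step 9: thread B executes B4 (x = x + 3). Shared: x=5. PCs: A@3 B@4 C@2
Step 10: thread A executes A4 (x = x - 2). Shared: x=3. PCs: A@4 B@4 C@2

Answer: x=3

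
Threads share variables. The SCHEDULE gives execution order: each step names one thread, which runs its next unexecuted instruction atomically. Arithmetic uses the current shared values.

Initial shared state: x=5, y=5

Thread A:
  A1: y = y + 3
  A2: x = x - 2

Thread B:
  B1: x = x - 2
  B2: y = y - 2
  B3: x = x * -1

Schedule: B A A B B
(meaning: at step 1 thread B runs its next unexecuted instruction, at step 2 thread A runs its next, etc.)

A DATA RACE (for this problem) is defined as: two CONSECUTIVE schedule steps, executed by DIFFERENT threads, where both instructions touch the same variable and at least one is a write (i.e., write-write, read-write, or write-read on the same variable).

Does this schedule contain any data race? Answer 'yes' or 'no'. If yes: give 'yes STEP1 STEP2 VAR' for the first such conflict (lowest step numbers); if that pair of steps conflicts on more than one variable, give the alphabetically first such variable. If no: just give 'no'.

Steps 1,2: B(r=x,w=x) vs A(r=y,w=y). No conflict.
Steps 2,3: same thread (A). No race.
Steps 3,4: A(r=x,w=x) vs B(r=y,w=y). No conflict.
Steps 4,5: same thread (B). No race.

Answer: no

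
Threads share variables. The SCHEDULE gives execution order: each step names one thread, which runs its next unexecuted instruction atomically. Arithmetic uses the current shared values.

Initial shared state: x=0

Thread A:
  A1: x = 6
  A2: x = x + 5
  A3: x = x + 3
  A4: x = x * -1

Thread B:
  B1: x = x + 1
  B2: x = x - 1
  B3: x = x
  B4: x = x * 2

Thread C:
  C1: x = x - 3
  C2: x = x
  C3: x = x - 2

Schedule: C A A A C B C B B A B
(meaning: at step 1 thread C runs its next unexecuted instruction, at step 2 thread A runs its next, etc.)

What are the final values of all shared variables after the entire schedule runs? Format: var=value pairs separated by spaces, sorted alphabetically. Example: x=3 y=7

Step 1: thread C executes C1 (x = x - 3). Shared: x=-3. PCs: A@0 B@0 C@1
Step 2: thread A executes A1 (x = 6). Shared: x=6. PCs: A@1 B@0 C@1
Step 3: thread A executes A2 (x = x + 5). Shared: x=11. PCs: A@2 B@0 C@1
Step 4: thread A executes A3 (x = x + 3). Shared: x=14. PCs: A@3 B@0 C@1
Step 5: thread C executes C2 (x = x). Shared: x=14. PCs: A@3 B@0 C@2
Step 6: thread B executes B1 (x = x + 1). Shared: x=15. PCs: A@3 B@1 C@2
Step 7: thread C executes C3 (x = x - 2). Shared: x=13. PCs: A@3 B@1 C@3
Step 8: thread B executes B2 (x = x - 1). Shared: x=12. PCs: A@3 B@2 C@3
Step 9: thread B executes B3 (x = x). Shared: x=12. PCs: A@3 B@3 C@3
Step 10: thread A executes A4 (x = x * -1). Shared: x=-12. PCs: A@4 B@3 C@3
Step 11: thread B executes B4 (x = x * 2). Shared: x=-24. PCs: A@4 B@4 C@3

Answer: x=-24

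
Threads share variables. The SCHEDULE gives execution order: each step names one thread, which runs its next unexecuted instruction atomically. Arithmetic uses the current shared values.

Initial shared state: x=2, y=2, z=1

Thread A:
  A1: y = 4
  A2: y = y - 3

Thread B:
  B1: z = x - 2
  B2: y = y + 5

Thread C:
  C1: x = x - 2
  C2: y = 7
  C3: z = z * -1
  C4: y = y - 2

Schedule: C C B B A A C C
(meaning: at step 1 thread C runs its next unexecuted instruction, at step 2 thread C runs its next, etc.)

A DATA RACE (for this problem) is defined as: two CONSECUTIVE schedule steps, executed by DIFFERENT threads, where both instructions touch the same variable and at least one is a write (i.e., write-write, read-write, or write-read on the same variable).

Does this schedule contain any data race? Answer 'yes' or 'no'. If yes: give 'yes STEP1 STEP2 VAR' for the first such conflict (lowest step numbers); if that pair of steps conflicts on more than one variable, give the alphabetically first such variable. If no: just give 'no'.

Steps 1,2: same thread (C). No race.
Steps 2,3: C(r=-,w=y) vs B(r=x,w=z). No conflict.
Steps 3,4: same thread (B). No race.
Steps 4,5: B(y = y + 5) vs A(y = 4). RACE on y (W-W).
Steps 5,6: same thread (A). No race.
Steps 6,7: A(r=y,w=y) vs C(r=z,w=z). No conflict.
Steps 7,8: same thread (C). No race.
First conflict at steps 4,5.

Answer: yes 4 5 y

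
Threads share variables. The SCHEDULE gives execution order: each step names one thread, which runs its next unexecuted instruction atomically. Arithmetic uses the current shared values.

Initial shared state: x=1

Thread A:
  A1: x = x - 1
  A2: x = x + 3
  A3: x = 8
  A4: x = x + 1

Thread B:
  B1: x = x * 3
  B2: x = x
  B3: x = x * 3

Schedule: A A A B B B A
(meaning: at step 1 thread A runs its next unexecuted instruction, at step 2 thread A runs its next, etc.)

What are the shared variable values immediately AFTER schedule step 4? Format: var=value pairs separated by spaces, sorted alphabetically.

Step 1: thread A executes A1 (x = x - 1). Shared: x=0. PCs: A@1 B@0
Step 2: thread A executes A2 (x = x + 3). Shared: x=3. PCs: A@2 B@0
Step 3: thread A executes A3 (x = 8). Shared: x=8. PCs: A@3 B@0
Step 4: thread B executes B1 (x = x * 3). Shared: x=24. PCs: A@3 B@1

Answer: x=24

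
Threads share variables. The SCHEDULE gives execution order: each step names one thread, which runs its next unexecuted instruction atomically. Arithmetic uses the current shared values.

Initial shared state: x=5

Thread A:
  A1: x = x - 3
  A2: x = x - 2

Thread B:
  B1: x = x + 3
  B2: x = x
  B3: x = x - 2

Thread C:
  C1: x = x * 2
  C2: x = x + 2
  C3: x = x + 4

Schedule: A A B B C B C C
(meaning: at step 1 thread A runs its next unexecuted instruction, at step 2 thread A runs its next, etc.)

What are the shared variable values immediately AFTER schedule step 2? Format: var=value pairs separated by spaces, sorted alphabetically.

Step 1: thread A executes A1 (x = x - 3). Shared: x=2. PCs: A@1 B@0 C@0
Step 2: thread A executes A2 (x = x - 2). Shared: x=0. PCs: A@2 B@0 C@0

Answer: x=0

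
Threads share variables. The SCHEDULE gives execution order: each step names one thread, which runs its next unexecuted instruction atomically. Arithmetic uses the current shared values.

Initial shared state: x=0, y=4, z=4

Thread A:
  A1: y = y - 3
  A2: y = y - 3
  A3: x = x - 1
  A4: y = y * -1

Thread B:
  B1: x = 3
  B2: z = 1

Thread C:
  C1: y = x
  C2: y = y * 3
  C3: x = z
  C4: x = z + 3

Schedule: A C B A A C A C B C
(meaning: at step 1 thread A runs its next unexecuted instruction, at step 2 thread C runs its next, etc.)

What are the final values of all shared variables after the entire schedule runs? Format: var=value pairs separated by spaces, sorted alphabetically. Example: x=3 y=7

Step 1: thread A executes A1 (y = y - 3). Shared: x=0 y=1 z=4. PCs: A@1 B@0 C@0
Step 2: thread C executes C1 (y = x). Shared: x=0 y=0 z=4. PCs: A@1 B@0 C@1
Step 3: thread B executes B1 (x = 3). Shared: x=3 y=0 z=4. PCs: A@1 B@1 C@1
Step 4: thread A executes A2 (y = y - 3). Shared: x=3 y=-3 z=4. PCs: A@2 B@1 C@1
Step 5: thread A executes A3 (x = x - 1). Shared: x=2 y=-3 z=4. PCs: A@3 B@1 C@1
Step 6: thread C executes C2 (y = y * 3). Shared: x=2 y=-9 z=4. PCs: A@3 B@1 C@2
Step 7: thread A executes A4 (y = y * -1). Shared: x=2 y=9 z=4. PCs: A@4 B@1 C@2
Step 8: thread C executes C3 (x = z). Shared: x=4 y=9 z=4. PCs: A@4 B@1 C@3
Step 9: thread B executes B2 (z = 1). Shared: x=4 y=9 z=1. PCs: A@4 B@2 C@3
Step 10: thread C executes C4 (x = z + 3). Shared: x=4 y=9 z=1. PCs: A@4 B@2 C@4

Answer: x=4 y=9 z=1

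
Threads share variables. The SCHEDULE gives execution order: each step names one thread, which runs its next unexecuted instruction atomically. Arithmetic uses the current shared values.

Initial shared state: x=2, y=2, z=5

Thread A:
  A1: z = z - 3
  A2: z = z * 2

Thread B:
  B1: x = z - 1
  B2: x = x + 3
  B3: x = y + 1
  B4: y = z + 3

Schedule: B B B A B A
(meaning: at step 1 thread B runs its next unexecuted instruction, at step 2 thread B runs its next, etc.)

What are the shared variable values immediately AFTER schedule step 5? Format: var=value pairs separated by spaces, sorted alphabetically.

Answer: x=3 y=5 z=2

Derivation:
Step 1: thread B executes B1 (x = z - 1). Shared: x=4 y=2 z=5. PCs: A@0 B@1
Step 2: thread B executes B2 (x = x + 3). Shared: x=7 y=2 z=5. PCs: A@0 B@2
Step 3: thread B executes B3 (x = y + 1). Shared: x=3 y=2 z=5. PCs: A@0 B@3
Step 4: thread A executes A1 (z = z - 3). Shared: x=3 y=2 z=2. PCs: A@1 B@3
Step 5: thread B executes B4 (y = z + 3). Shared: x=3 y=5 z=2. PCs: A@1 B@4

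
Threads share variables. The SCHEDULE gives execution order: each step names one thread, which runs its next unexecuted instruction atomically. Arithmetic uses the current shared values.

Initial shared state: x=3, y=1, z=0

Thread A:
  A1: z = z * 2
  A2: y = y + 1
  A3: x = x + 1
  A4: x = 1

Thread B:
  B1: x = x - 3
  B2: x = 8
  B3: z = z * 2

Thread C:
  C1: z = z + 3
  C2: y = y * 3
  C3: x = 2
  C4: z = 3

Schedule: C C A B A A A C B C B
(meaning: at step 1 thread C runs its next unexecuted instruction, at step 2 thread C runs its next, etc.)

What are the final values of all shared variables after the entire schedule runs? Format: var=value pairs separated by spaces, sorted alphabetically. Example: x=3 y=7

Step 1: thread C executes C1 (z = z + 3). Shared: x=3 y=1 z=3. PCs: A@0 B@0 C@1
Step 2: thread C executes C2 (y = y * 3). Shared: x=3 y=3 z=3. PCs: A@0 B@0 C@2
Step 3: thread A executes A1 (z = z * 2). Shared: x=3 y=3 z=6. PCs: A@1 B@0 C@2
Step 4: thread B executes B1 (x = x - 3). Shared: x=0 y=3 z=6. PCs: A@1 B@1 C@2
Step 5: thread A executes A2 (y = y + 1). Shared: x=0 y=4 z=6. PCs: A@2 B@1 C@2
Step 6: thread A executes A3 (x = x + 1). Shared: x=1 y=4 z=6. PCs: A@3 B@1 C@2
Step 7: thread A executes A4 (x = 1). Shared: x=1 y=4 z=6. PCs: A@4 B@1 C@2
Step 8: thread C executes C3 (x = 2). Shared: x=2 y=4 z=6. PCs: A@4 B@1 C@3
Step 9: thread B executes B2 (x = 8). Shared: x=8 y=4 z=6. PCs: A@4 B@2 C@3
Step 10: thread C executes C4 (z = 3). Shared: x=8 y=4 z=3. PCs: A@4 B@2 C@4
Step 11: thread B executes B3 (z = z * 2). Shared: x=8 y=4 z=6. PCs: A@4 B@3 C@4

Answer: x=8 y=4 z=6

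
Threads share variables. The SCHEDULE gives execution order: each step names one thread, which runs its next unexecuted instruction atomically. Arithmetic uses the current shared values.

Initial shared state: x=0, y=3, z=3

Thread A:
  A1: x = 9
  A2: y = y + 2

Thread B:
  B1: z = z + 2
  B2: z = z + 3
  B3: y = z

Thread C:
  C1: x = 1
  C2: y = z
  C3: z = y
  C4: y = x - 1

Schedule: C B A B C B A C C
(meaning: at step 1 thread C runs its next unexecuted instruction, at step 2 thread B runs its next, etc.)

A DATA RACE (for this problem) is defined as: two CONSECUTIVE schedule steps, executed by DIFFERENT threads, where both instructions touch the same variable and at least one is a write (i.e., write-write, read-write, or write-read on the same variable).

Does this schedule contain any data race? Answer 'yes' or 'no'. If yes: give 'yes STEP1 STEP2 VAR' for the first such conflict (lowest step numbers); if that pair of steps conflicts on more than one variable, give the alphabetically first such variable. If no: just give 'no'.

Steps 1,2: C(r=-,w=x) vs B(r=z,w=z). No conflict.
Steps 2,3: B(r=z,w=z) vs A(r=-,w=x). No conflict.
Steps 3,4: A(r=-,w=x) vs B(r=z,w=z). No conflict.
Steps 4,5: B(z = z + 3) vs C(y = z). RACE on z (W-R).
Steps 5,6: C(y = z) vs B(y = z). RACE on y (W-W).
Steps 6,7: B(y = z) vs A(y = y + 2). RACE on y (W-W).
Steps 7,8: A(y = y + 2) vs C(z = y). RACE on y (W-R).
Steps 8,9: same thread (C). No race.
First conflict at steps 4,5.

Answer: yes 4 5 z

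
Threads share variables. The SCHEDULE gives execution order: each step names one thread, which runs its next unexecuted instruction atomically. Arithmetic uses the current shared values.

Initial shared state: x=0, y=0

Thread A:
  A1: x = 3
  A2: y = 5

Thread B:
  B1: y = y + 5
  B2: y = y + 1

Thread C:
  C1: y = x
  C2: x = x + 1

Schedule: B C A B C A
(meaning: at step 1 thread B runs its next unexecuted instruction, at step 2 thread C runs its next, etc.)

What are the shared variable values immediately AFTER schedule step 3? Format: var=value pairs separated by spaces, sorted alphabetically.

Answer: x=3 y=0

Derivation:
Step 1: thread B executes B1 (y = y + 5). Shared: x=0 y=5. PCs: A@0 B@1 C@0
Step 2: thread C executes C1 (y = x). Shared: x=0 y=0. PCs: A@0 B@1 C@1
Step 3: thread A executes A1 (x = 3). Shared: x=3 y=0. PCs: A@1 B@1 C@1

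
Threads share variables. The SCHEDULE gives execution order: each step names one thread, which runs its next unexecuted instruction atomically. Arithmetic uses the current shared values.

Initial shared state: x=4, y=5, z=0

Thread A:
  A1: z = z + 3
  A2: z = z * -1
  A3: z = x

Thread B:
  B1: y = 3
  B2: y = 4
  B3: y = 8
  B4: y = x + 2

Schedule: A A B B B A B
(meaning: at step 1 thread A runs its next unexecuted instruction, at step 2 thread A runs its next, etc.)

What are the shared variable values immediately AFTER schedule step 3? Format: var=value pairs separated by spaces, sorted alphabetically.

Step 1: thread A executes A1 (z = z + 3). Shared: x=4 y=5 z=3. PCs: A@1 B@0
Step 2: thread A executes A2 (z = z * -1). Shared: x=4 y=5 z=-3. PCs: A@2 B@0
Step 3: thread B executes B1 (y = 3). Shared: x=4 y=3 z=-3. PCs: A@2 B@1

Answer: x=4 y=3 z=-3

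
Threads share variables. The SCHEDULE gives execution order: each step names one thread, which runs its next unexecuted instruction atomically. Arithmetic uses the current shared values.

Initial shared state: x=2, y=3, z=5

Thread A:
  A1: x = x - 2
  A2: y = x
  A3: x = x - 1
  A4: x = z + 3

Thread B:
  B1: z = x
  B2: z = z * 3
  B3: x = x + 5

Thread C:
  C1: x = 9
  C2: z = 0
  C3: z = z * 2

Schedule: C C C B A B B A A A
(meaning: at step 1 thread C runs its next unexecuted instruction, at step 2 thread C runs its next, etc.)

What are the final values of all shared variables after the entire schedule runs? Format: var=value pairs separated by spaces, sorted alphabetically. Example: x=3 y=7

Step 1: thread C executes C1 (x = 9). Shared: x=9 y=3 z=5. PCs: A@0 B@0 C@1
Step 2: thread C executes C2 (z = 0). Shared: x=9 y=3 z=0. PCs: A@0 B@0 C@2
Step 3: thread C executes C3 (z = z * 2). Shared: x=9 y=3 z=0. PCs: A@0 B@0 C@3
Step 4: thread B executes B1 (z = x). Shared: x=9 y=3 z=9. PCs: A@0 B@1 C@3
Step 5: thread A executes A1 (x = x - 2). Shared: x=7 y=3 z=9. PCs: A@1 B@1 C@3
Step 6: thread B executes B2 (z = z * 3). Shared: x=7 y=3 z=27. PCs: A@1 B@2 C@3
Step 7: thread B executes B3 (x = x + 5). Shared: x=12 y=3 z=27. PCs: A@1 B@3 C@3
Step 8: thread A executes A2 (y = x). Shared: x=12 y=12 z=27. PCs: A@2 B@3 C@3
Step 9: thread A executes A3 (x = x - 1). Shared: x=11 y=12 z=27. PCs: A@3 B@3 C@3
Step 10: thread A executes A4 (x = z + 3). Shared: x=30 y=12 z=27. PCs: A@4 B@3 C@3

Answer: x=30 y=12 z=27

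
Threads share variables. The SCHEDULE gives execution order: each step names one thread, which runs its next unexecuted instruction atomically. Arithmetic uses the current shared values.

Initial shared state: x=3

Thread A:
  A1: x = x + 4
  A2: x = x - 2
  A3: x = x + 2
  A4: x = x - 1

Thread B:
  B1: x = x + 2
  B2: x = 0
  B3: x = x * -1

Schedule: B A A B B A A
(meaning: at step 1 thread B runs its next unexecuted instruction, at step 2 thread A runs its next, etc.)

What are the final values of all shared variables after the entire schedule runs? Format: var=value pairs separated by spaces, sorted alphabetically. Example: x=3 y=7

Step 1: thread B executes B1 (x = x + 2). Shared: x=5. PCs: A@0 B@1
Step 2: thread A executes A1 (x = x + 4). Shared: x=9. PCs: A@1 B@1
Step 3: thread A executes A2 (x = x - 2). Shared: x=7. PCs: A@2 B@1
Step 4: thread B executes B2 (x = 0). Shared: x=0. PCs: A@2 B@2
Step 5: thread B executes B3 (x = x * -1). Shared: x=0. PCs: A@2 B@3
Step 6: thread A executes A3 (x = x + 2). Shared: x=2. PCs: A@3 B@3
Step 7: thread A executes A4 (x = x - 1). Shared: x=1. PCs: A@4 B@3

Answer: x=1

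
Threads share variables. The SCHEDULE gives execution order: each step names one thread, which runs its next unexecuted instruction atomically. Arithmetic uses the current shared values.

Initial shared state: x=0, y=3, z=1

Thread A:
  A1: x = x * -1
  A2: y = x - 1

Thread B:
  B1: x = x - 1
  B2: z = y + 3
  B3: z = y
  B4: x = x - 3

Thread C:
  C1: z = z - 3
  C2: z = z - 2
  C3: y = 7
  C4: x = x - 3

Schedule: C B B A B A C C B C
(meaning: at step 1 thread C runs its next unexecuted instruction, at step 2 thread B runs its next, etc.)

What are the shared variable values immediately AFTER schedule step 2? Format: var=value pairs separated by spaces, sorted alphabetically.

Step 1: thread C executes C1 (z = z - 3). Shared: x=0 y=3 z=-2. PCs: A@0 B@0 C@1
Step 2: thread B executes B1 (x = x - 1). Shared: x=-1 y=3 z=-2. PCs: A@0 B@1 C@1

Answer: x=-1 y=3 z=-2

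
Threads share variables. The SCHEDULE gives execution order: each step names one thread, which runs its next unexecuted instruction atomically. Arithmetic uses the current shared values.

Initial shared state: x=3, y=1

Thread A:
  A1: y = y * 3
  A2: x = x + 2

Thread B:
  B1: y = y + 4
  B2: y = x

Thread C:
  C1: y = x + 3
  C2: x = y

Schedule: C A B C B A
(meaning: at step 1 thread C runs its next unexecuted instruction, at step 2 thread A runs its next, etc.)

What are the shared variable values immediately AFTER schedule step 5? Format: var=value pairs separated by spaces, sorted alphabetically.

Answer: x=22 y=22

Derivation:
Step 1: thread C executes C1 (y = x + 3). Shared: x=3 y=6. PCs: A@0 B@0 C@1
Step 2: thread A executes A1 (y = y * 3). Shared: x=3 y=18. PCs: A@1 B@0 C@1
Step 3: thread B executes B1 (y = y + 4). Shared: x=3 y=22. PCs: A@1 B@1 C@1
Step 4: thread C executes C2 (x = y). Shared: x=22 y=22. PCs: A@1 B@1 C@2
Step 5: thread B executes B2 (y = x). Shared: x=22 y=22. PCs: A@1 B@2 C@2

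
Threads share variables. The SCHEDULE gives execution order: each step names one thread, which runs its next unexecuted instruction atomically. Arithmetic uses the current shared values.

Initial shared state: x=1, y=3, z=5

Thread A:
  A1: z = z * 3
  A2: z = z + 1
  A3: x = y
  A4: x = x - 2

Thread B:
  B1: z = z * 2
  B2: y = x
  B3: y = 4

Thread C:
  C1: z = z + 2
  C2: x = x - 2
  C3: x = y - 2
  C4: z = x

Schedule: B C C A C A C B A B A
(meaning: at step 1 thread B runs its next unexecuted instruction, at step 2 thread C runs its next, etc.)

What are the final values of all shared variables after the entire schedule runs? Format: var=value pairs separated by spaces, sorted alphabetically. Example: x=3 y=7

Step 1: thread B executes B1 (z = z * 2). Shared: x=1 y=3 z=10. PCs: A@0 B@1 C@0
Step 2: thread C executes C1 (z = z + 2). Shared: x=1 y=3 z=12. PCs: A@0 B@1 C@1
Step 3: thread C executes C2 (x = x - 2). Shared: x=-1 y=3 z=12. PCs: A@0 B@1 C@2
Step 4: thread A executes A1 (z = z * 3). Shared: x=-1 y=3 z=36. PCs: A@1 B@1 C@2
Step 5: thread C executes C3 (x = y - 2). Shared: x=1 y=3 z=36. PCs: A@1 B@1 C@3
Step 6: thread A executes A2 (z = z + 1). Shared: x=1 y=3 z=37. PCs: A@2 B@1 C@3
Step 7: thread C executes C4 (z = x). Shared: x=1 y=3 z=1. PCs: A@2 B@1 C@4
Step 8: thread B executes B2 (y = x). Shared: x=1 y=1 z=1. PCs: A@2 B@2 C@4
Step 9: thread A executes A3 (x = y). Shared: x=1 y=1 z=1. PCs: A@3 B@2 C@4
Step 10: thread B executes B3 (y = 4). Shared: x=1 y=4 z=1. PCs: A@3 B@3 C@4
Step 11: thread A executes A4 (x = x - 2). Shared: x=-1 y=4 z=1. PCs: A@4 B@3 C@4

Answer: x=-1 y=4 z=1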